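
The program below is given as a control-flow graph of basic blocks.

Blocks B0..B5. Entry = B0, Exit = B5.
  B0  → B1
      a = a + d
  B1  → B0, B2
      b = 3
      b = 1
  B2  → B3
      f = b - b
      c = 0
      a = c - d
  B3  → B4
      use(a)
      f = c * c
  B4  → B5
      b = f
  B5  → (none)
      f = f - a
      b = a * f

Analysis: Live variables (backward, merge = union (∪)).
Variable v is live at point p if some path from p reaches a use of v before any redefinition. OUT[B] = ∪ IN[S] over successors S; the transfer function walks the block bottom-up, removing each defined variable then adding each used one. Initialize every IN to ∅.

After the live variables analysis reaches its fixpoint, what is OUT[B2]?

Answer: {a, c}

Trace:
Per-block solution:
  B0: | IN={a, d} | OUT={a, d}
  B1: | IN={a, d} | OUT={a, b, d}
  B2: | IN={b, d} | OUT={a, c}
  B3: | IN={a, c} | OUT={a, f}
  B4: | IN={a, f} | OUT={a, f}
  B5: | IN={a, f} | OUT={}

Merge at B2: OUT[B2] = IN[B3] = {a, c}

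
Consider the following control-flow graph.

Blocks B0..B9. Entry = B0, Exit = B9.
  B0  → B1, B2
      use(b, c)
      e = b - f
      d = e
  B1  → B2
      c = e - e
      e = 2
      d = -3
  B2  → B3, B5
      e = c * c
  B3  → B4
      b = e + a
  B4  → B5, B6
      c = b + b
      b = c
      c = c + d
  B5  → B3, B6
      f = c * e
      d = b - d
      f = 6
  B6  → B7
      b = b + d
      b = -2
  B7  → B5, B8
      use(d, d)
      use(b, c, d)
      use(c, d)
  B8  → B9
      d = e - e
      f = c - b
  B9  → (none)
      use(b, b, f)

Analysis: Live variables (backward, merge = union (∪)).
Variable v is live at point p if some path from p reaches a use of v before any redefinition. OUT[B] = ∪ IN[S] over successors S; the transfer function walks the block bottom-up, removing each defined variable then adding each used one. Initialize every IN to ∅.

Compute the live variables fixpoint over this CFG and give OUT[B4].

Answer: {a, b, c, d, e}

Derivation:
Per-block solution:
  B0:   IN={a, b, c, f}   OUT={a, b, c, d, e}
  B1:   IN={a, b, e}   OUT={a, b, c, d}
  B2:   IN={a, b, c, d}   OUT={a, b, c, d, e}
  B3:   IN={a, d, e}   OUT={a, b, d, e}
  B4:   IN={a, b, d, e}   OUT={a, b, c, d, e}
  B5:   IN={a, b, c, d, e}   OUT={a, b, c, d, e}
  B6:   IN={a, b, c, d, e}   OUT={a, b, c, d, e}
  B7:   IN={a, b, c, d, e}   OUT={a, b, c, d, e}
  B8:   IN={b, c, e}   OUT={b, f}
  B9:   IN={b, f}   OUT={}

Merge at B4: OUT[B4] = IN[B5] ⊔ IN[B6] = {a, b, c, d, e}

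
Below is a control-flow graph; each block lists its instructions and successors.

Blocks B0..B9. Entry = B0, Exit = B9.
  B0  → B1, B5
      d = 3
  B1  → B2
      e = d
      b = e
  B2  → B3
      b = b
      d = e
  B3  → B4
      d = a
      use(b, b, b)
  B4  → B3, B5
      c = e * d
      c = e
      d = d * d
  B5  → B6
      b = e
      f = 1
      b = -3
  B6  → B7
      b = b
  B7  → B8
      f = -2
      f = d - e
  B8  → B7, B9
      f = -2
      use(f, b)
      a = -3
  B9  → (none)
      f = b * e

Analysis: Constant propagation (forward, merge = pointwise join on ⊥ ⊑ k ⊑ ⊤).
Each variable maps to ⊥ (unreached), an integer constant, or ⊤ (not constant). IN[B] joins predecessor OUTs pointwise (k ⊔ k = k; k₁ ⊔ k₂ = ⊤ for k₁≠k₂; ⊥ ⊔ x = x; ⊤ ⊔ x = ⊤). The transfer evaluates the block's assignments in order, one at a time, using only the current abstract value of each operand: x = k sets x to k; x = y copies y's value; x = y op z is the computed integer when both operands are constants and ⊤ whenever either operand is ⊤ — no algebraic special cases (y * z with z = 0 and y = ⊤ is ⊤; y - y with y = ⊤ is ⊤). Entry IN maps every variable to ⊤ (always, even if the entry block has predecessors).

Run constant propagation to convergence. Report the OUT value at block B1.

Converged values:
  B0:   IN=(all ⊤)   OUT={d:3; rest ⊤}
  B1:   IN={d:3; rest ⊤}   OUT={b:3, d:3, e:3; rest ⊤}
  B2:   IN={b:3, d:3, e:3; rest ⊤}   OUT={b:3, d:3, e:3; rest ⊤}
  B3:   IN={b:3, e:3; rest ⊤}   OUT={b:3, e:3; rest ⊤}
  B4:   IN={b:3, e:3; rest ⊤}   OUT={b:3, c:3, e:3; rest ⊤}
  B5:   IN=(all ⊤)   OUT={b:-3, f:1; rest ⊤}
  B6:   IN={b:-3, f:1; rest ⊤}   OUT={b:-3, f:1; rest ⊤}
  B7:   IN={b:-3; rest ⊤}   OUT={b:-3; rest ⊤}
  B8:   IN={b:-3; rest ⊤}   OUT={a:-3, b:-3, f:-2; rest ⊤}
  B9:   IN={a:-3, b:-3, f:-2; rest ⊤}   OUT={a:-3, b:-3; rest ⊤}

Merge at B1: IN[B1] = OUT[B0] = {a: ⊤, b: ⊤, c: ⊤, d: 3, e: ⊤, f: ⊤}
Applying B1's transfer function to that IN value gives OUT[B1] (row B1 above).

Answer: {a: ⊤, b: 3, c: ⊤, d: 3, e: 3, f: ⊤}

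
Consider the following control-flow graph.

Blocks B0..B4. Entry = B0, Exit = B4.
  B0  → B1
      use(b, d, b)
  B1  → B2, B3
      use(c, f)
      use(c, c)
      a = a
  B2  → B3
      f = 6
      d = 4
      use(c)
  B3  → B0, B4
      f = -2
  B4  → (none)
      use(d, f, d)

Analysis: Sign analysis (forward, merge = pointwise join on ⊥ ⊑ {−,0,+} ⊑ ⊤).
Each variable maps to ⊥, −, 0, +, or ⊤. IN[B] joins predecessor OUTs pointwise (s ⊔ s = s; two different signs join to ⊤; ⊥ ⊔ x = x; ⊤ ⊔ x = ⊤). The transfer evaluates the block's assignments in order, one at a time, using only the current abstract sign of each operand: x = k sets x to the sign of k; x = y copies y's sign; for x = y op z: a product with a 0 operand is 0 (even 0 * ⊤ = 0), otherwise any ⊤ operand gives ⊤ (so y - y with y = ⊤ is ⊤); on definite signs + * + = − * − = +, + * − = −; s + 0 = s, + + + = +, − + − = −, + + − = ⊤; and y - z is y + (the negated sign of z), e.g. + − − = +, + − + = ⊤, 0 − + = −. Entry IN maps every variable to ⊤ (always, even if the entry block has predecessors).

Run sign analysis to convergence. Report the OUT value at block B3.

Answer: {a: ⊤, b: ⊤, c: ⊤, d: ⊤, e: ⊤, f: -}

Trace:
Per-block solution:
  B0:   IN=(all ⊤)   OUT=(all ⊤)
  B1:   IN=(all ⊤)   OUT=(all ⊤)
  B2:   IN=(all ⊤)   OUT={d:+, f:+; rest ⊤}
  B3:   IN=(all ⊤)   OUT={f:-; rest ⊤}
  B4:   IN={f:-; rest ⊤}   OUT={f:-; rest ⊤}

Merge at B3: IN[B3] = OUT[B1] ⊔ OUT[B2] = {a: ⊤, b: ⊤, c: ⊤, d: ⊤, e: ⊤, f: ⊤}
Applying B3's transfer function to that IN value gives OUT[B3] (row B3 above).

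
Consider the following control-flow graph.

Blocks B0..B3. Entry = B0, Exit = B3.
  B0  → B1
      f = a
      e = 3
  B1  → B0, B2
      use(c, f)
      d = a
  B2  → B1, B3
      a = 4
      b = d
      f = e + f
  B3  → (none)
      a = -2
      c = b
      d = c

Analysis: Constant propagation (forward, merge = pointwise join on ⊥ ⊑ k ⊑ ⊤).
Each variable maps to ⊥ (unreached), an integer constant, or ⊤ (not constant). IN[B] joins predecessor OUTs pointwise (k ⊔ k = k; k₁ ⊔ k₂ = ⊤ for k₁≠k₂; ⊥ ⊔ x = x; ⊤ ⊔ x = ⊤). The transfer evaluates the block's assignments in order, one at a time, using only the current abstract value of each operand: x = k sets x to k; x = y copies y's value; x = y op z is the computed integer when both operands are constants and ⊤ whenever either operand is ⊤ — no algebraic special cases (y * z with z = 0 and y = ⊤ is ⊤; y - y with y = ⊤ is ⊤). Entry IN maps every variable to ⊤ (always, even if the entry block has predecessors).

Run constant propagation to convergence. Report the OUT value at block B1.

Per-block solution:
  B0:   IN=(all ⊤)   OUT={e:3; rest ⊤}
  B1:   IN={e:3; rest ⊤}   OUT={e:3; rest ⊤}
  B2:   IN={e:3; rest ⊤}   OUT={a:4, e:3; rest ⊤}
  B3:   IN={a:4, e:3; rest ⊤}   OUT={a:-2, e:3; rest ⊤}

Merge at B1: IN[B1] = OUT[B0] ⊔ OUT[B2] = {a: ⊤, b: ⊤, c: ⊤, d: ⊤, e: 3, f: ⊤}
Applying B1's transfer function to that IN value gives OUT[B1] (row B1 above).

Answer: {a: ⊤, b: ⊤, c: ⊤, d: ⊤, e: 3, f: ⊤}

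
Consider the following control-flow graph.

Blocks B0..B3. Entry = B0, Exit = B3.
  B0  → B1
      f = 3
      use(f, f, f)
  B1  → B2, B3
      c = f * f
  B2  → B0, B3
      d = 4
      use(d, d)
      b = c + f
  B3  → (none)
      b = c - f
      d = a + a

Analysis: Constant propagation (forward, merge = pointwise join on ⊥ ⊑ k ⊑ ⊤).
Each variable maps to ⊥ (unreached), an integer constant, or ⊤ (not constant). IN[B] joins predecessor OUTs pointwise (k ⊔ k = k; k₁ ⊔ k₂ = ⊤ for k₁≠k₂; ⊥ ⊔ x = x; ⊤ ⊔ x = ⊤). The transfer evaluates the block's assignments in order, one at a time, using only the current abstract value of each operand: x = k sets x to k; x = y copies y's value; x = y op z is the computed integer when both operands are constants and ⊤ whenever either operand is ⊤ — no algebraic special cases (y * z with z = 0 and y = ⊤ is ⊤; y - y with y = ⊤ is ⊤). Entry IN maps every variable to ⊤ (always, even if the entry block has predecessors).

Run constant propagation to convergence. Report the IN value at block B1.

Per-block solution:
  B0:  IN=(all ⊤)  OUT={f:3; rest ⊤}
  B1:  IN={f:3; rest ⊤}  OUT={c:9, f:3; rest ⊤}
  B2:  IN={c:9, f:3; rest ⊤}  OUT={b:12, c:9, d:4, f:3; rest ⊤}
  B3:  IN={c:9, f:3; rest ⊤}  OUT={b:6, c:9, f:3; rest ⊤}

Merge at B1: IN[B1] = OUT[B0] = {a: ⊤, b: ⊤, c: ⊤, d: ⊤, e: ⊤, f: 3}

Answer: {a: ⊤, b: ⊤, c: ⊤, d: ⊤, e: ⊤, f: 3}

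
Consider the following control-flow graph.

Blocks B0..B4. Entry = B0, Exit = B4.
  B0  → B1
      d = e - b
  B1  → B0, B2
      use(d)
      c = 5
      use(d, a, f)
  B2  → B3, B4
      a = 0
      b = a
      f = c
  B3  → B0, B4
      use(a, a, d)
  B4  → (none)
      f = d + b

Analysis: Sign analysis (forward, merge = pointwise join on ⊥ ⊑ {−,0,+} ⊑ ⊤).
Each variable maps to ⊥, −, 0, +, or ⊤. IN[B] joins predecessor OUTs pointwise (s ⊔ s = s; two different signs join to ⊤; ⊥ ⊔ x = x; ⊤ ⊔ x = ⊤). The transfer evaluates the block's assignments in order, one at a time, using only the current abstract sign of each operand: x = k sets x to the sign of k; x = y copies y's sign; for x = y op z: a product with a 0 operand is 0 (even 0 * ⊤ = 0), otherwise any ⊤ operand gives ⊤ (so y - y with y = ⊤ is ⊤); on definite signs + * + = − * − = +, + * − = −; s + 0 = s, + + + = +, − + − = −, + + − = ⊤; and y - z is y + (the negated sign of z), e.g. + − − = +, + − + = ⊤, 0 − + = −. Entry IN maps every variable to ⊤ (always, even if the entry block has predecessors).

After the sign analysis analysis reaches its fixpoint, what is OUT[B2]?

Converged values:
  B0: | IN=(all ⊤) | OUT=(all ⊤)
  B1: | IN=(all ⊤) | OUT={c:+; rest ⊤}
  B2: | IN={c:+; rest ⊤} | OUT={a:0, b:0, c:+, f:+; rest ⊤}
  B3: | IN={a:0, b:0, c:+, f:+; rest ⊤} | OUT={a:0, b:0, c:+, f:+; rest ⊤}
  B4: | IN={a:0, b:0, c:+, f:+; rest ⊤} | OUT={a:0, b:0, c:+; rest ⊤}

Merge at B2: IN[B2] = OUT[B1] = {a: ⊤, b: ⊤, c: +, d: ⊤, e: ⊤, f: ⊤}
Applying B2's transfer function to that IN value gives OUT[B2] (row B2 above).

Answer: {a: 0, b: 0, c: +, d: ⊤, e: ⊤, f: +}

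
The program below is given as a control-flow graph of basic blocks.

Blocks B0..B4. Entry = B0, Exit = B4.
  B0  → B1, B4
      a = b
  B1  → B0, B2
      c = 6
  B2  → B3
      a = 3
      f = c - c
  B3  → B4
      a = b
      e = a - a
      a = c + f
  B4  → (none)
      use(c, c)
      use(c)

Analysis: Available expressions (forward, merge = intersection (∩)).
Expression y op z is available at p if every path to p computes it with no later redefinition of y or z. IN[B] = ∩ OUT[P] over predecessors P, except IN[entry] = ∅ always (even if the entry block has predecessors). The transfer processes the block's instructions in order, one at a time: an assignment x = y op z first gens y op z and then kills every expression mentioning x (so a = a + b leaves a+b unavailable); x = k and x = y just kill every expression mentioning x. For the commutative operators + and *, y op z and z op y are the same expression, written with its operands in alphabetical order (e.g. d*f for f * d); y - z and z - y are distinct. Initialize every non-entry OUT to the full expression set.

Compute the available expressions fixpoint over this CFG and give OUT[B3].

Per-block solution:
  B0:  IN={}  OUT={}
  B1:  IN={}  OUT={}
  B2:  IN={}  OUT={c-c}
  B3:  IN={c-c}  OUT={c+f, c-c}
  B4:  IN={}  OUT={}

Merge at B3: IN[B3] = OUT[B2] = {c-c}
Applying B3's transfer function to that IN value gives OUT[B3] (row B3 above).

Answer: {c+f, c-c}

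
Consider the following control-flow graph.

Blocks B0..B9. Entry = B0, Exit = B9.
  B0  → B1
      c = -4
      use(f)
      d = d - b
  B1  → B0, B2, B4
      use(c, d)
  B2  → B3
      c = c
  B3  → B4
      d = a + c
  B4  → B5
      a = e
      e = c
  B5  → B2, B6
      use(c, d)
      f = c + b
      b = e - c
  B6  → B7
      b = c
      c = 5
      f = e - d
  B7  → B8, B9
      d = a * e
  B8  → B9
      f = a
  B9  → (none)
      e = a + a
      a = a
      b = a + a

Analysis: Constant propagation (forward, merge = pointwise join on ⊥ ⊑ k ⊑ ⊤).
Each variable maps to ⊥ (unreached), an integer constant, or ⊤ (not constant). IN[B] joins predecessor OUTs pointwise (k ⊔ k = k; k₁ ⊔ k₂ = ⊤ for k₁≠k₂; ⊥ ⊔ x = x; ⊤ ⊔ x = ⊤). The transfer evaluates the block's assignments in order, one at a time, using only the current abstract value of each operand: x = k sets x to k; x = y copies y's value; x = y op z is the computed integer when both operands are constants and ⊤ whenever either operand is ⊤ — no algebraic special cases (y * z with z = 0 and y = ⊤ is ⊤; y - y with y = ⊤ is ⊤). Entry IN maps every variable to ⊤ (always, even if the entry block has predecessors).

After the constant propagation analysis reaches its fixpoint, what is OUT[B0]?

Answer: {a: ⊤, b: ⊤, c: -4, d: ⊤, e: ⊤, f: ⊤}

Derivation:
Converged values:
  B0:  IN=(all ⊤)  OUT={c:-4; rest ⊤}
  B1:  IN={c:-4; rest ⊤}  OUT={c:-4; rest ⊤}
  B2:  IN={c:-4; rest ⊤}  OUT={c:-4; rest ⊤}
  B3:  IN={c:-4; rest ⊤}  OUT={c:-4; rest ⊤}
  B4:  IN={c:-4; rest ⊤}  OUT={c:-4, e:-4; rest ⊤}
  B5:  IN={c:-4, e:-4; rest ⊤}  OUT={b:0, c:-4, e:-4; rest ⊤}
  B6:  IN={b:0, c:-4, e:-4; rest ⊤}  OUT={b:-4, c:5, e:-4; rest ⊤}
  B7:  IN={b:-4, c:5, e:-4; rest ⊤}  OUT={b:-4, c:5, e:-4; rest ⊤}
  B8:  IN={b:-4, c:5, e:-4; rest ⊤}  OUT={b:-4, c:5, e:-4; rest ⊤}
  B9:  IN={b:-4, c:5, e:-4; rest ⊤}  OUT={c:5; rest ⊤}

Merge at B0 (entry node, so the boundary value (all ⊤) is joined with the incoming edge(s)): IN[B0] = (all ⊤) ⊔ OUT[B1] = {a: ⊤, b: ⊤, c: ⊤, d: ⊤, e: ⊤, f: ⊤}
Applying B0's transfer function to that IN value gives OUT[B0] (row B0 above).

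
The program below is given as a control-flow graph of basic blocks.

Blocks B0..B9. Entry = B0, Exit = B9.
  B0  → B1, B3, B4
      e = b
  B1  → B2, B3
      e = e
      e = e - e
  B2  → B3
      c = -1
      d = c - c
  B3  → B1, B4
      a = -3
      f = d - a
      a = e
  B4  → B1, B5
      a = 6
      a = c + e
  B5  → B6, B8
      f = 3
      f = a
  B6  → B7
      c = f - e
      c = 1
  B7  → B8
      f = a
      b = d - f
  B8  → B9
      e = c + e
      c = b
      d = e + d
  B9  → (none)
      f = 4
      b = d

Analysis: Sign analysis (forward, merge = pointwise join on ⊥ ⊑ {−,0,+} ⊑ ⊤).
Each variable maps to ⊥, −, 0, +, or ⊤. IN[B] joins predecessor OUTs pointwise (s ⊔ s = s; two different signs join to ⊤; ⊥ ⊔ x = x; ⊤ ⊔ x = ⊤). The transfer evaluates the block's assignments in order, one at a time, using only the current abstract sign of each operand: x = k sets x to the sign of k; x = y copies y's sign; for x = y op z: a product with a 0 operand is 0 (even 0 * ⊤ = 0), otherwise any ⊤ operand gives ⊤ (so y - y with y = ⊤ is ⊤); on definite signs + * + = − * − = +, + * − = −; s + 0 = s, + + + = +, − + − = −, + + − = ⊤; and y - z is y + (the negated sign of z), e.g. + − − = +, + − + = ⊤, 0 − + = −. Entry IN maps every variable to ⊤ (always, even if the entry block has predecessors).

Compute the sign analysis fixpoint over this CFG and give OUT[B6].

Per-block solution:
  B0:   IN=(all ⊤)   OUT=(all ⊤)
  B1:   IN=(all ⊤)   OUT=(all ⊤)
  B2:   IN=(all ⊤)   OUT={c:-; rest ⊤}
  B3:   IN=(all ⊤)   OUT=(all ⊤)
  B4:   IN=(all ⊤)   OUT=(all ⊤)
  B5:   IN=(all ⊤)   OUT=(all ⊤)
  B6:   IN=(all ⊤)   OUT={c:+; rest ⊤}
  B7:   IN={c:+; rest ⊤}   OUT={c:+; rest ⊤}
  B8:   IN=(all ⊤)   OUT=(all ⊤)
  B9:   IN=(all ⊤)   OUT={f:+; rest ⊤}

Merge at B6: IN[B6] = OUT[B5] = {a: ⊤, b: ⊤, c: ⊤, d: ⊤, e: ⊤, f: ⊤}
Applying B6's transfer function to that IN value gives OUT[B6] (row B6 above).

Answer: {a: ⊤, b: ⊤, c: +, d: ⊤, e: ⊤, f: ⊤}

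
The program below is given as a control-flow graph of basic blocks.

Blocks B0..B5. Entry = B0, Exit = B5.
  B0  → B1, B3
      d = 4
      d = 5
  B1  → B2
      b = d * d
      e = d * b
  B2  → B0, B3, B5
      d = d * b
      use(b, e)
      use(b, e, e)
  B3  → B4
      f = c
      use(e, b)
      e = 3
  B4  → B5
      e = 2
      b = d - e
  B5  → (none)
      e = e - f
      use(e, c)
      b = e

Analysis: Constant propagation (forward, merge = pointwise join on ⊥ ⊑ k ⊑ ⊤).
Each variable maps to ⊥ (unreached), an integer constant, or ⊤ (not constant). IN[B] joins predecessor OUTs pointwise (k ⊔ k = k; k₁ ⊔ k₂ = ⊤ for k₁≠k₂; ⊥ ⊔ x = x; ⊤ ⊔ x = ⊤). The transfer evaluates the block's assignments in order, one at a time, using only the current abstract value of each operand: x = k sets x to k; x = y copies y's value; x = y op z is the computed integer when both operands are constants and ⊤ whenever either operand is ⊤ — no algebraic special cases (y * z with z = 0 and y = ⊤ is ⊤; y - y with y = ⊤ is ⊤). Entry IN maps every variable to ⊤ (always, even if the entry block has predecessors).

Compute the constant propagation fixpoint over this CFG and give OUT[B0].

Converged values:
  B0:  IN=(all ⊤)  OUT={d:5; rest ⊤}
  B1:  IN={d:5; rest ⊤}  OUT={b:25, d:5, e:125; rest ⊤}
  B2:  IN={b:25, d:5, e:125; rest ⊤}  OUT={b:25, d:125, e:125; rest ⊤}
  B3:  IN=(all ⊤)  OUT={e:3; rest ⊤}
  B4:  IN={e:3; rest ⊤}  OUT={e:2; rest ⊤}
  B5:  IN=(all ⊤)  OUT=(all ⊤)

Merge at B0 (entry node, so the boundary value (all ⊤) is joined with the incoming edge(s)): IN[B0] = (all ⊤) ⊔ OUT[B2] = {a: ⊤, b: ⊤, c: ⊤, d: ⊤, e: ⊤, f: ⊤}
Applying B0's transfer function to that IN value gives OUT[B0] (row B0 above).

Answer: {a: ⊤, b: ⊤, c: ⊤, d: 5, e: ⊤, f: ⊤}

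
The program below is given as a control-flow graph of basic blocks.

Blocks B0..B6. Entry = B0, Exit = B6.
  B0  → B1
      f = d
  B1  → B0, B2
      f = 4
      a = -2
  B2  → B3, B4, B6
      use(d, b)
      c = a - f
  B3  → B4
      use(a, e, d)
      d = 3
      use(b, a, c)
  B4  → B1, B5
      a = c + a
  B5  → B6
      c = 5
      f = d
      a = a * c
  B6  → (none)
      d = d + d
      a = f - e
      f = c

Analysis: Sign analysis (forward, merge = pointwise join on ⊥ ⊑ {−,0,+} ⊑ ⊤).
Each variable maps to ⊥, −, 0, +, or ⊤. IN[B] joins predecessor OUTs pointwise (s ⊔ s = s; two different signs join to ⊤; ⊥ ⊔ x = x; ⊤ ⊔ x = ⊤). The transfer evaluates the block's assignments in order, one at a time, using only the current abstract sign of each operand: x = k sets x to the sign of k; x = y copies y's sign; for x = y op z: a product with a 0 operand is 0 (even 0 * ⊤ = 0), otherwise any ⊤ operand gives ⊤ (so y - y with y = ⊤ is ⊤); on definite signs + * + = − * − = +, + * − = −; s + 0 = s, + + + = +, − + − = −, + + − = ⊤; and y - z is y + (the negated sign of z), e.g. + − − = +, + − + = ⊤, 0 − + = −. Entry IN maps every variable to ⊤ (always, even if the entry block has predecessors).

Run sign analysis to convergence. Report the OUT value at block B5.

Converged values:
  B0: | IN=(all ⊤) | OUT=(all ⊤)
  B1: | IN=(all ⊤) | OUT={a:-, f:+; rest ⊤}
  B2: | IN={a:-, f:+; rest ⊤} | OUT={a:-, c:-, f:+; rest ⊤}
  B3: | IN={a:-, c:-, f:+; rest ⊤} | OUT={a:-, c:-, d:+, f:+; rest ⊤}
  B4: | IN={a:-, c:-, f:+; rest ⊤} | OUT={a:-, c:-, f:+; rest ⊤}
  B5: | IN={a:-, c:-, f:+; rest ⊤} | OUT={a:-, c:+; rest ⊤}
  B6: | IN={a:-; rest ⊤} | OUT=(all ⊤)

Merge at B5: IN[B5] = OUT[B4] = {a: -, b: ⊤, c: -, d: ⊤, e: ⊤, f: +}
Applying B5's transfer function to that IN value gives OUT[B5] (row B5 above).

Answer: {a: -, b: ⊤, c: +, d: ⊤, e: ⊤, f: ⊤}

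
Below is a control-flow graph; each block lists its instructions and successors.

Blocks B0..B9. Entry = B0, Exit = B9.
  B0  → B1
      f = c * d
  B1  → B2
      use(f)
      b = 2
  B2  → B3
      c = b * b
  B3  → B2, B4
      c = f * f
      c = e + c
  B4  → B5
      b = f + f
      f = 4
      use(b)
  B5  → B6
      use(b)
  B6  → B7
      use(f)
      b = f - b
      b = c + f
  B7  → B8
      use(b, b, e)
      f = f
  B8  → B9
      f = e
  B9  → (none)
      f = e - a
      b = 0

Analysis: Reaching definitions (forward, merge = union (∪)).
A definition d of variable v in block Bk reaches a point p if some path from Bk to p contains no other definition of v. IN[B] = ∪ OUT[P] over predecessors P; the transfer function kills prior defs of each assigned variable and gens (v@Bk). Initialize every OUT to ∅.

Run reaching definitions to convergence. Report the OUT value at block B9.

Per-block solution:
  B0:  IN={}  OUT={f@B0}
  B1:  IN={f@B0}  OUT={b@B1, f@B0}
  B2:  IN={b@B1, c@B3, f@B0}  OUT={b@B1, c@B2, f@B0}
  B3:  IN={b@B1, c@B2, f@B0}  OUT={b@B1, c@B3, f@B0}
  B4:  IN={b@B1, c@B3, f@B0}  OUT={b@B4, c@B3, f@B4}
  B5:  IN={b@B4, c@B3, f@B4}  OUT={b@B4, c@B3, f@B4}
  B6:  IN={b@B4, c@B3, f@B4}  OUT={b@B6, c@B3, f@B4}
  B7:  IN={b@B6, c@B3, f@B4}  OUT={b@B6, c@B3, f@B7}
  B8:  IN={b@B6, c@B3, f@B7}  OUT={b@B6, c@B3, f@B8}
  B9:  IN={b@B6, c@B3, f@B8}  OUT={b@B9, c@B3, f@B9}

Merge at B9: IN[B9] = OUT[B8] = {b@B6, c@B3, f@B8}
Applying B9's transfer function to that IN value gives OUT[B9] (row B9 above).

Answer: {b@B9, c@B3, f@B9}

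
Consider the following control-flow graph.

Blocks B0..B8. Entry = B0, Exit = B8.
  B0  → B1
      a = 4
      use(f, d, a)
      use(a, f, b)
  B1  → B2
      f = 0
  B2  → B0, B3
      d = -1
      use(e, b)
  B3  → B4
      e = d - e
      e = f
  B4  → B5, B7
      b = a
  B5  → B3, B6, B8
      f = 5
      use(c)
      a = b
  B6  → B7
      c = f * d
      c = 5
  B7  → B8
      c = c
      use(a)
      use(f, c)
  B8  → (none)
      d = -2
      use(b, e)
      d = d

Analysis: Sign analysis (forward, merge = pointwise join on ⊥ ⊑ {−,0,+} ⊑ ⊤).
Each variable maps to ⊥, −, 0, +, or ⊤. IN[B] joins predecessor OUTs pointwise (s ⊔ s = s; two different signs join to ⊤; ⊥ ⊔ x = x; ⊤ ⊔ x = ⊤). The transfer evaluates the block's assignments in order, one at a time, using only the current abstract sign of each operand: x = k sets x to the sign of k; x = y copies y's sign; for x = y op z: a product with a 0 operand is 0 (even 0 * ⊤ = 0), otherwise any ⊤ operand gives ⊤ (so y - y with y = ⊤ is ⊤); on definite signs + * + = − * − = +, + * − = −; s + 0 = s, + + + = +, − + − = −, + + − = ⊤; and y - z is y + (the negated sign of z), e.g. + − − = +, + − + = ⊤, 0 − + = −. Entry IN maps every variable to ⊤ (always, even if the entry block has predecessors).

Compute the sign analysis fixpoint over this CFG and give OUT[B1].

Answer: {a: +, b: ⊤, c: ⊤, d: ⊤, e: ⊤, f: 0}

Derivation:
Per-block solution:
  B0:  IN=(all ⊤)  OUT={a:+; rest ⊤}
  B1:  IN={a:+; rest ⊤}  OUT={a:+, f:0; rest ⊤}
  B2:  IN={a:+, f:0; rest ⊤}  OUT={a:+, d:-, f:0; rest ⊤}
  B3:  IN={a:+, d:-; rest ⊤}  OUT={a:+, d:-; rest ⊤}
  B4:  IN={a:+, d:-; rest ⊤}  OUT={a:+, b:+, d:-; rest ⊤}
  B5:  IN={a:+, b:+, d:-; rest ⊤}  OUT={a:+, b:+, d:-, f:+; rest ⊤}
  B6:  IN={a:+, b:+, d:-, f:+; rest ⊤}  OUT={a:+, b:+, c:+, d:-, f:+; rest ⊤}
  B7:  IN={a:+, b:+, d:-; rest ⊤}  OUT={a:+, b:+, d:-; rest ⊤}
  B8:  IN={a:+, b:+, d:-; rest ⊤}  OUT={a:+, b:+, d:-; rest ⊤}

Merge at B1: IN[B1] = OUT[B0] = {a: +, b: ⊤, c: ⊤, d: ⊤, e: ⊤, f: ⊤}
Applying B1's transfer function to that IN value gives OUT[B1] (row B1 above).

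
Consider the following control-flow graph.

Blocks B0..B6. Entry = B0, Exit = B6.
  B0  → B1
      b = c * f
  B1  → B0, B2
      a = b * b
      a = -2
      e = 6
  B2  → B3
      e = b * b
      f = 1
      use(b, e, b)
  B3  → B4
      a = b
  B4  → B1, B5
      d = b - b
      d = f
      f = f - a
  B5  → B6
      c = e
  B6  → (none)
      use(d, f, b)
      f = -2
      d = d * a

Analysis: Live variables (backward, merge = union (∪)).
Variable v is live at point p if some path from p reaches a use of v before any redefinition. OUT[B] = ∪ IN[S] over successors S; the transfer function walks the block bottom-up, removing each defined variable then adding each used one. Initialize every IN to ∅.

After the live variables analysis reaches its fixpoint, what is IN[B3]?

Answer: {b, c, e, f}

Trace:
Fixpoint table:
  B0:   IN={c, f}   OUT={b, c, f}
  B1:   IN={b, c, f}   OUT={b, c, f}
  B2:   IN={b, c}   OUT={b, c, e, f}
  B3:   IN={b, c, e, f}   OUT={a, b, c, e, f}
  B4:   IN={a, b, c, e, f}   OUT={a, b, c, d, e, f}
  B5:   IN={a, b, d, e, f}   OUT={a, b, d, f}
  B6:   IN={a, b, d, f}   OUT={}

Merge at B3: OUT[B3] = IN[B4] = {a, b, c, e, f}
Applying B3's transfer function to that OUT value gives IN[B3] (row B3 above).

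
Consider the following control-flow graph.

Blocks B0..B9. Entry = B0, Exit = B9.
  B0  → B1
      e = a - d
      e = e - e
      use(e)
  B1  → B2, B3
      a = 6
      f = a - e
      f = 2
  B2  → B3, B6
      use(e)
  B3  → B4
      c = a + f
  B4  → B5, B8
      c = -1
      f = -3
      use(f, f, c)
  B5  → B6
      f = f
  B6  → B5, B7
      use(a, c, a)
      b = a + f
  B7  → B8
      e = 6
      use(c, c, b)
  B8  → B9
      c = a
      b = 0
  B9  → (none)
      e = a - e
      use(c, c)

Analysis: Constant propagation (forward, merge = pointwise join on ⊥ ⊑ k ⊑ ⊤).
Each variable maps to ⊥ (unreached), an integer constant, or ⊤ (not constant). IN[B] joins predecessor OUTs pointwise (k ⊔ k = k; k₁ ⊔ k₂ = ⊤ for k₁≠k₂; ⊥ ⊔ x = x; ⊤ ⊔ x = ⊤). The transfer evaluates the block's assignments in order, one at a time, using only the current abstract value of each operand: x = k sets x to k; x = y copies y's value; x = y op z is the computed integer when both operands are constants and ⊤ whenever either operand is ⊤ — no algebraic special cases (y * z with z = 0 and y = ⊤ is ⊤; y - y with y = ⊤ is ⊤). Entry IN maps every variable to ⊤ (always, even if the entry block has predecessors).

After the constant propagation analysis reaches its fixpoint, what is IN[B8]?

Answer: {a: 6, b: ⊤, c: ⊤, d: ⊤, e: ⊤, f: ⊤}

Derivation:
Fixpoint table:
  B0:   IN=(all ⊤)   OUT=(all ⊤)
  B1:   IN=(all ⊤)   OUT={a:6, f:2; rest ⊤}
  B2:   IN={a:6, f:2; rest ⊤}   OUT={a:6, f:2; rest ⊤}
  B3:   IN={a:6, f:2; rest ⊤}   OUT={a:6, c:8, f:2; rest ⊤}
  B4:   IN={a:6, c:8, f:2; rest ⊤}   OUT={a:6, c:-1, f:-3; rest ⊤}
  B5:   IN={a:6; rest ⊤}   OUT={a:6; rest ⊤}
  B6:   IN={a:6; rest ⊤}   OUT={a:6; rest ⊤}
  B7:   IN={a:6; rest ⊤}   OUT={a:6, e:6; rest ⊤}
  B8:   IN={a:6; rest ⊤}   OUT={a:6, b:0, c:6; rest ⊤}
  B9:   IN={a:6, b:0, c:6; rest ⊤}   OUT={a:6, b:0, c:6; rest ⊤}

Merge at B8: IN[B8] = OUT[B4] ⊔ OUT[B7] = {a: 6, b: ⊤, c: ⊤, d: ⊤, e: ⊤, f: ⊤}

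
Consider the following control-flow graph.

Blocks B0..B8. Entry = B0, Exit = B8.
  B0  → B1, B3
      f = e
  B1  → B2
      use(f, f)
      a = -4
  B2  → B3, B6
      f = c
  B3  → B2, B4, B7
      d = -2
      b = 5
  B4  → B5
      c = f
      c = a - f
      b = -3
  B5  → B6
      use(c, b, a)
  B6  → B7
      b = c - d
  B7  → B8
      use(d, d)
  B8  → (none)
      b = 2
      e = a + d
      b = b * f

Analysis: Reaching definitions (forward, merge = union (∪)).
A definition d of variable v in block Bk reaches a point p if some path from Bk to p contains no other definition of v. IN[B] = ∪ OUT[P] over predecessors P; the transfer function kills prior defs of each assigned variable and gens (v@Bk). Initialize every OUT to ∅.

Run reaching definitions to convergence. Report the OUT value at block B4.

Answer: {a@B1, b@B4, c@B4, d@B3, f@B0, f@B2}

Trace:
Converged values:
  B0:   IN={}   OUT={f@B0}
  B1:   IN={f@B0}   OUT={a@B1, f@B0}
  B2:   IN={a@B1, b@B3, d@B3, f@B0, f@B2}   OUT={a@B1, b@B3, d@B3, f@B2}
  B3:   IN={a@B1, b@B3, d@B3, f@B0, f@B2}   OUT={a@B1, b@B3, d@B3, f@B0, f@B2}
  B4:   IN={a@B1, b@B3, d@B3, f@B0, f@B2}   OUT={a@B1, b@B4, c@B4, d@B3, f@B0, f@B2}
  B5:   IN={a@B1, b@B4, c@B4, d@B3, f@B0, f@B2}   OUT={a@B1, b@B4, c@B4, d@B3, f@B0, f@B2}
  B6:   IN={a@B1, b@B3, b@B4, c@B4, d@B3, f@B0, f@B2}   OUT={a@B1, b@B6, c@B4, d@B3, f@B0, f@B2}
  B7:   IN={a@B1, b@B3, b@B6, c@B4, d@B3, f@B0, f@B2}   OUT={a@B1, b@B3, b@B6, c@B4, d@B3, f@B0, f@B2}
  B8:   IN={a@B1, b@B3, b@B6, c@B4, d@B3, f@B0, f@B2}   OUT={a@B1, b@B8, c@B4, d@B3, e@B8, f@B0, f@B2}

Merge at B4: IN[B4] = OUT[B3] = {a@B1, b@B3, d@B3, f@B0, f@B2}
Applying B4's transfer function to that IN value gives OUT[B4] (row B4 above).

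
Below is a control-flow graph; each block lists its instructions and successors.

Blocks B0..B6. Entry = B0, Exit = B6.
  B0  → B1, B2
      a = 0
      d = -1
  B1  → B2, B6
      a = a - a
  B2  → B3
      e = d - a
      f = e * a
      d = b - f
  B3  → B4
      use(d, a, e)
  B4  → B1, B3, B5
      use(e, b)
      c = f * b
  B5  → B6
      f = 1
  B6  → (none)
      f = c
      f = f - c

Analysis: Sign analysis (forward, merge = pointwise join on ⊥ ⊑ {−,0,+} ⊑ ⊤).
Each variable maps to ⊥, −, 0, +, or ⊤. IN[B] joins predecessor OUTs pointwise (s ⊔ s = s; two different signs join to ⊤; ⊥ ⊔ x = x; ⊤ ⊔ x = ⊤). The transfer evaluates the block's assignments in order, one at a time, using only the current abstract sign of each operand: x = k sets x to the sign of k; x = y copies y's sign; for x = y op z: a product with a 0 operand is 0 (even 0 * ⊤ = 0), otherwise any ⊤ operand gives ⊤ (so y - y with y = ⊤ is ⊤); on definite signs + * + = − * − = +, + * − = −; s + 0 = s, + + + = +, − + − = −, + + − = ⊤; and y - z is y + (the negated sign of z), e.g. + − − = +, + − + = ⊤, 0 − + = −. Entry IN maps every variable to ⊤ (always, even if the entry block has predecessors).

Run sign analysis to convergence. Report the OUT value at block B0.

Per-block solution:
  B0: | IN=(all ⊤) | OUT={a:0, d:-; rest ⊤}
  B1: | IN={a:0; rest ⊤} | OUT={a:0; rest ⊤}
  B2: | IN={a:0; rest ⊤} | OUT={a:0, f:0; rest ⊤}
  B3: | IN={a:0, f:0; rest ⊤} | OUT={a:0, f:0; rest ⊤}
  B4: | IN={a:0, f:0; rest ⊤} | OUT={a:0, c:0, f:0; rest ⊤}
  B5: | IN={a:0, c:0, f:0; rest ⊤} | OUT={a:0, c:0, f:+; rest ⊤}
  B6: | IN={a:0; rest ⊤} | OUT={a:0; rest ⊤}

B0 is the boundary node: IN[B0] = {a: ⊤, b: ⊤, c: ⊤, d: ⊤, e: ⊤, f: ⊤}
Applying B0's transfer function to that IN value gives OUT[B0] (row B0 above).

Answer: {a: 0, b: ⊤, c: ⊤, d: -, e: ⊤, f: ⊤}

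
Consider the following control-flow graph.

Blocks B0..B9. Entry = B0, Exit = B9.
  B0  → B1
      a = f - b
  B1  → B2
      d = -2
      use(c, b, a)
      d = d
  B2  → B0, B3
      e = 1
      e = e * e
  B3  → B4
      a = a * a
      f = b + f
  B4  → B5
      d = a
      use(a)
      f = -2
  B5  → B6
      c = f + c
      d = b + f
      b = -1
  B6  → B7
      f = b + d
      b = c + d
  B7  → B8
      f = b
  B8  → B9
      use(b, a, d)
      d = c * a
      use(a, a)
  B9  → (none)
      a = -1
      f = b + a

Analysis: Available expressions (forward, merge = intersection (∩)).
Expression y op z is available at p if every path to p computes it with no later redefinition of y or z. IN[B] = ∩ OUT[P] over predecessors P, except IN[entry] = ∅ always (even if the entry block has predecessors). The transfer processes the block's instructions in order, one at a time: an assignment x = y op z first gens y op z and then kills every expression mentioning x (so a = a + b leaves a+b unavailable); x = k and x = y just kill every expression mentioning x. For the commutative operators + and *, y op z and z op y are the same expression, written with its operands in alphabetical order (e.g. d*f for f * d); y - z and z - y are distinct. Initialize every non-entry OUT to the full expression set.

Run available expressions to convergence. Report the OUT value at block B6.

Answer: {c+d}

Trace:
Per-block solution:
  B0: | IN={} | OUT={f-b}
  B1: | IN={f-b} | OUT={f-b}
  B2: | IN={f-b} | OUT={f-b}
  B3: | IN={f-b} | OUT={}
  B4: | IN={} | OUT={}
  B5: | IN={} | OUT={}
  B6: | IN={} | OUT={c+d}
  B7: | IN={c+d} | OUT={c+d}
  B8: | IN={c+d} | OUT={a*c}
  B9: | IN={a*c} | OUT={a+b}

Merge at B6: IN[B6] = OUT[B5] = {}
Applying B6's transfer function to that IN value gives OUT[B6] (row B6 above).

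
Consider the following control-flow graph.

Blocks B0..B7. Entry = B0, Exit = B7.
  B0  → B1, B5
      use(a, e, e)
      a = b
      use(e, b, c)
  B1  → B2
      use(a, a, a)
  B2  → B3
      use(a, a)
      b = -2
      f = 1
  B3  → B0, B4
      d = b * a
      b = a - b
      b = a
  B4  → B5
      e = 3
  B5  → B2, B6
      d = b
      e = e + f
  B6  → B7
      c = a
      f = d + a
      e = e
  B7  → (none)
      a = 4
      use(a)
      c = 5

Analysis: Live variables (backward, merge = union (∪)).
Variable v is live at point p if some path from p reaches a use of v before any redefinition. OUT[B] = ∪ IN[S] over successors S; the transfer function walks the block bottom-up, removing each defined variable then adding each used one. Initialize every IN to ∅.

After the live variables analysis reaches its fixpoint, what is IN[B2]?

Converged values:
  B0:  IN={a, b, c, e, f}  OUT={a, b, c, e, f}
  B1:  IN={a, c, e}  OUT={a, c, e}
  B2:  IN={a, c, e}  OUT={a, b, c, e, f}
  B3:  IN={a, b, c, e, f}  OUT={a, b, c, e, f}
  B4:  IN={a, b, c, f}  OUT={a, b, c, e, f}
  B5:  IN={a, b, c, e, f}  OUT={a, c, d, e}
  B6:  IN={a, d, e}  OUT={}
  B7:  IN={}  OUT={}

Merge at B2: OUT[B2] = IN[B3] = {a, b, c, e, f}
Applying B2's transfer function to that OUT value gives IN[B2] (row B2 above).

Answer: {a, c, e}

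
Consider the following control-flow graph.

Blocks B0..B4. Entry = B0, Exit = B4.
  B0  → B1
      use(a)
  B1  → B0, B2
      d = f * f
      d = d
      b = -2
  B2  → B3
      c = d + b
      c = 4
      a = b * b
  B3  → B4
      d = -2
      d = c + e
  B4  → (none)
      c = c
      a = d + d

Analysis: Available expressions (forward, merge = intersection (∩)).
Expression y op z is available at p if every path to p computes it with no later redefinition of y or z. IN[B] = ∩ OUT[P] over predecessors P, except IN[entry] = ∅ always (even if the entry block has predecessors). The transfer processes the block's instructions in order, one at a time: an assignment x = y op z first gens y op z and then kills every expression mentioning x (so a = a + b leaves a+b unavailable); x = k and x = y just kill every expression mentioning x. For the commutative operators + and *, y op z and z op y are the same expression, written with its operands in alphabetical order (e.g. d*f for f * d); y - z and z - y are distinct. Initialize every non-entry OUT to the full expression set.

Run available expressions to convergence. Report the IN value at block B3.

Per-block solution:
  B0:   IN={}   OUT={}
  B1:   IN={}   OUT={f*f}
  B2:   IN={f*f}   OUT={b*b, b+d, f*f}
  B3:   IN={b*b, b+d, f*f}   OUT={b*b, c+e, f*f}
  B4:   IN={b*b, c+e, f*f}   OUT={b*b, d+d, f*f}

Merge at B3: IN[B3] = OUT[B2] = {b*b, b+d, f*f}

Answer: {b*b, b+d, f*f}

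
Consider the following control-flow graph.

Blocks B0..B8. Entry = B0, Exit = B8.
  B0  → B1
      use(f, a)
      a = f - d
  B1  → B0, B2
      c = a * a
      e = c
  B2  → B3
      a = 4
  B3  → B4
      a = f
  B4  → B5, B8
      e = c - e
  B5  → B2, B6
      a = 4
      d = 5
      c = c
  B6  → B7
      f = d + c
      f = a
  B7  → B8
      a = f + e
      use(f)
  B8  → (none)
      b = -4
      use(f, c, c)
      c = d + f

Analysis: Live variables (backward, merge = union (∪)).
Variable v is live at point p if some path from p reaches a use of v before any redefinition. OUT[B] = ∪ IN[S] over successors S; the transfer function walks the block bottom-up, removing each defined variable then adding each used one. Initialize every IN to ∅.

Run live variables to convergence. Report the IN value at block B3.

Answer: {c, d, e, f}

Derivation:
Per-block solution:
  B0:  IN={a, d, f}  OUT={a, d, f}
  B1:  IN={a, d, f}  OUT={a, c, d, e, f}
  B2:  IN={c, d, e, f}  OUT={c, d, e, f}
  B3:  IN={c, d, e, f}  OUT={c, d, e, f}
  B4:  IN={c, d, e, f}  OUT={c, d, e, f}
  B5:  IN={c, e, f}  OUT={a, c, d, e, f}
  B6:  IN={a, c, d, e}  OUT={c, d, e, f}
  B7:  IN={c, d, e, f}  OUT={c, d, f}
  B8:  IN={c, d, f}  OUT={}

Merge at B3: OUT[B3] = IN[B4] = {c, d, e, f}
Applying B3's transfer function to that OUT value gives IN[B3] (row B3 above).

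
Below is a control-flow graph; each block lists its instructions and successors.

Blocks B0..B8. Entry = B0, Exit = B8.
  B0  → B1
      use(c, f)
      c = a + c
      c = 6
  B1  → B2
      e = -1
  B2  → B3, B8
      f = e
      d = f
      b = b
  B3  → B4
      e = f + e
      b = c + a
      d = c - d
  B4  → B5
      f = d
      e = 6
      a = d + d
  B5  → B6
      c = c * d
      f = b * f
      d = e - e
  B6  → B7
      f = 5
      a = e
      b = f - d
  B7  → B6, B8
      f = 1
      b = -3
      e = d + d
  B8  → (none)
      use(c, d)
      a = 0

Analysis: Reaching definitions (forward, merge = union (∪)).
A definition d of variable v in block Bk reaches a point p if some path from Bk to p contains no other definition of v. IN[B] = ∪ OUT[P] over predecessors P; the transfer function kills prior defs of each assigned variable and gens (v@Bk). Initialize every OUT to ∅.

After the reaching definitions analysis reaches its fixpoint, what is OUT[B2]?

Fixpoint table:
  B0:   IN={}   OUT={c@B0}
  B1:   IN={c@B0}   OUT={c@B0, e@B1}
  B2:   IN={c@B0, e@B1}   OUT={b@B2, c@B0, d@B2, e@B1, f@B2}
  B3:   IN={b@B2, c@B0, d@B2, e@B1, f@B2}   OUT={b@B3, c@B0, d@B3, e@B3, f@B2}
  B4:   IN={b@B3, c@B0, d@B3, e@B3, f@B2}   OUT={a@B4, b@B3, c@B0, d@B3, e@B4, f@B4}
  B5:   IN={a@B4, b@B3, c@B0, d@B3, e@B4, f@B4}   OUT={a@B4, b@B3, c@B5, d@B5, e@B4, f@B5}
  B6:   IN={a@B4, a@B6, b@B3, b@B7, c@B5, d@B5, e@B4, e@B7, f@B5, f@B7}   OUT={a@B6, b@B6, c@B5, d@B5, e@B4, e@B7, f@B6}
  B7:   IN={a@B6, b@B6, c@B5, d@B5, e@B4, e@B7, f@B6}   OUT={a@B6, b@B7, c@B5, d@B5, e@B7, f@B7}
  B8:   IN={a@B6, b@B2, b@B7, c@B0, c@B5, d@B2, d@B5, e@B1, e@B7, f@B2, f@B7}   OUT={a@B8, b@B2, b@B7, c@B0, c@B5, d@B2, d@B5, e@B1, e@B7, f@B2, f@B7}

Merge at B2: IN[B2] = OUT[B1] = {c@B0, e@B1}
Applying B2's transfer function to that IN value gives OUT[B2] (row B2 above).

Answer: {b@B2, c@B0, d@B2, e@B1, f@B2}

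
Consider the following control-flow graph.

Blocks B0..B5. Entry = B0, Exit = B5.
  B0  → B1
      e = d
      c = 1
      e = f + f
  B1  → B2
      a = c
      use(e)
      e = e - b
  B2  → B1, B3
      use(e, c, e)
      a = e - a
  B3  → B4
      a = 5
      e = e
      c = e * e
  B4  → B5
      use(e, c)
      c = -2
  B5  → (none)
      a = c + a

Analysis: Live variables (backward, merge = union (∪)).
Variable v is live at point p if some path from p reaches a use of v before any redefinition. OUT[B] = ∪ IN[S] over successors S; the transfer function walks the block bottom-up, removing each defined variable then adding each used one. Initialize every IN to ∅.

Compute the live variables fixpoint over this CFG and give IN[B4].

Converged values:
  B0: | IN={b, d, f} | OUT={b, c, e}
  B1: | IN={b, c, e} | OUT={a, b, c, e}
  B2: | IN={a, b, c, e} | OUT={b, c, e}
  B3: | IN={e} | OUT={a, c, e}
  B4: | IN={a, c, e} | OUT={a, c}
  B5: | IN={a, c} | OUT={}

Merge at B4: OUT[B4] = IN[B5] = {a, c}
Applying B4's transfer function to that OUT value gives IN[B4] (row B4 above).

Answer: {a, c, e}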